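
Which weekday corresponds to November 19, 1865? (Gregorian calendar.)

Sunday

Doomsday rule: the anchor day for the 1800s is Friday. For year 65: 65÷12 = 5 r 5, and 5÷4 = 1, so 5+5+1 = 11.
Friday + 11 ≡ Tuesday — that's 1865's doomsday.
In November the doomsday date is Nov 7.
Nov 19 is 12 days after Nov 7; 12 mod 7 = 5, so Tuesday + 5 = Sunday.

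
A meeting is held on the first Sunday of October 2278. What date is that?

October 6, 2278

October 1, 2278 is a Tuesday.
The first Sunday is therefore October 6 (5 days later).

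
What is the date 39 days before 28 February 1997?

January 20, 1997

−28 → Jan 31, 1997 (end of Jan, 31 days; 11 left).
−11 → Jan 20, 1997.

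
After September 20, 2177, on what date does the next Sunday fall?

September 21, 2177

Sep 20, 2177 is a Saturday.
From Saturday to the next Sunday is 1 day.
Sep 20, 2177 + 1 = Sep 21, 2177.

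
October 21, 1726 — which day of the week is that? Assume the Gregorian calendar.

Doomsday rule: the anchor day for the 1700s is Sunday. For year 26: 26÷12 = 2 r 2, and 2÷4 = 0, so 2+2+0 = 4.
Sunday + 4 ≡ Thursday — that's 1726's doomsday.
In October the doomsday date is Oct 10.
Oct 21 is 11 days after Oct 10; 11 mod 7 = 4, so Thursday + 4 = Monday.

Monday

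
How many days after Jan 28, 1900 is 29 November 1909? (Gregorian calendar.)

Jan 28, 1900 → Jan 28, 1901: 365 days.
Jan 28, 1901 → Jan 28, 1902: 365 days.
Jan 28, 1902 → Jan 28, 1903: 365 days.
Jan 28, 1903 → Jan 28, 1904: 365 days.
Jan 28, 1904 → Jan 28, 1905: 366 days (Feb 29, 1904 is in that span).
Jan 28, 1905 → Jan 28, 1906: 365 days.
Jan 28, 1906 → Jan 28, 1907: 365 days.
Jan 28, 1907 → Jan 28, 1908: 365 days.
Jan 28, 1908 → Jan 28, 1909: 366 days (Feb 29, 1908 is in that span).
Jan 28, 1909 → Feb 28, 1909: 31 days (January has 31).
Feb 28, 1909 → Mar 28, 1909: 28 days (February has 28).
Mar 28, 1909 → Apr 28, 1909: 31 days (March has 31).
Apr 28, 1909 → May 28, 1909: 30 days (April has 30).
May 28, 1909 → Jun 28, 1909: 31 days (May has 31).
Jun 28, 1909 → Jul 28, 1909: 30 days (June has 30).
Jul 28, 1909 → Aug 28, 1909: 31 days (July has 31).
Aug 28, 1909 → Sep 28, 1909: 31 days (August has 31).
Sep 28, 1909 → Oct 28, 1909: 30 days (September has 30).
Oct 28, 1909 → Nov 28, 1909: 31 days (October has 31).
Nov 28, 1909 → Nov 29, 1909: 1 days.
Total: 3592 days.

3592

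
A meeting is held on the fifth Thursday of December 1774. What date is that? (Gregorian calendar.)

December 29, 1774

December 1, 1774 is a Thursday.
The first Thursday is therefore December 1 (same day).
The fifth Thursday is 1 + 4×7 = December 29.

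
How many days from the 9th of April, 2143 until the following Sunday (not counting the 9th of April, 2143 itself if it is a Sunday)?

5

Apr 9, 2143 is a Tuesday.
From Tuesday to the next Sunday is 5 days.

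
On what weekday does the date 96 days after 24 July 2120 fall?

First find the weekday of Jul 24, 2120. Doomsday rule: the anchor day for the 2100s is Sunday. For year 20: 20÷12 = 1 r 8, and 8÷4 = 2, so 1+8+2 = 11.
Sunday + 11 ≡ Thursday — that's 2120's doomsday.
In July the doomsday date is Jul 11.
Jul 24 is 13 days after Jul 11; 13 mod 7 = 6, so Thursday + 6 = Wednesday.
96 mod 7 = 5, so 96 days after a Wednesday is Wednesday + 5 = Monday.

Monday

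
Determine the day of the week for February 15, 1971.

Monday

January 1, 1971 is a Friday.
Jan 1, 1971 → Feb 1, 1971: 31 days (January has 31).
Feb 1, 1971 → Feb 15, 1971: 14 days.
Total: 45 days.
45 mod 7 = 3, so Friday + 3 = Monday.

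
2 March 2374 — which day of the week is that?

Saturday

Doomsday rule: the anchor day for the 2300s is Wednesday. For year 74: 74÷12 = 6 r 2, and 2÷4 = 0, so 6+2+0 = 8.
Wednesday + 8 ≡ Thursday — that's 2374's doomsday.
In March the doomsday date is Mar 14.
Mar 2 is 12 days before Mar 14; 12 mod 7 = 5, so Thursday − 5 = Saturday.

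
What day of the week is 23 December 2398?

Doomsday rule: the anchor day for the 2300s is Wednesday. For year 98: 98÷12 = 8 r 2, and 2÷4 = 0, so 8+2+0 = 10.
Wednesday + 10 ≡ Saturday — that's 2398's doomsday.
In December the doomsday date is Dec 12.
Dec 23 is 11 days after Dec 12; 11 mod 7 = 4, so Saturday + 4 = Wednesday.

Wednesday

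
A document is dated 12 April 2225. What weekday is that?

Tuesday

Doomsday rule: the anchor day for the 2200s is Friday. For year 25: 25÷12 = 2 r 1, and 1÷4 = 0, so 2+1+0 = 3.
Friday + 3 ≡ Monday — that's 2225's doomsday.
In April the doomsday date is Apr 4.
Apr 12 is 8 days after Apr 4; 8 mod 7 = 1, so Monday + 1 = Tuesday.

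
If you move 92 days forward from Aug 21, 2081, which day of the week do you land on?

Friday

First find the weekday of Aug 21, 2081. Doomsday rule: the anchor day for the 2000s is Tuesday. For year 81: 81÷12 = 6 r 9, and 9÷4 = 2, so 6+9+2 = 17.
Tuesday + 17 ≡ Friday — that's 2081's doomsday.
In August the doomsday date is Aug 8.
Aug 21 is 13 days after Aug 8; 13 mod 7 = 6, so Friday + 6 = Thursday.
92 mod 7 = 1, so 92 days after a Thursday is Thursday + 1 = Friday.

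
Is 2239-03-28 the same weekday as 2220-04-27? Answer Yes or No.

Yes

From Apr 27, 2220 to Mar 28, 2239 is 6909 days.
6909 mod 7 = 0, so they are the same weekday.
(Apr 27, 2220 is a Thursday; Mar 28, 2239 is a Thursday.)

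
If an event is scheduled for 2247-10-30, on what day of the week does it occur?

Saturday

Doomsday rule: the anchor day for the 2200s is Friday. For year 47: 47÷12 = 3 r 11, and 11÷4 = 2, so 3+11+2 = 16.
Friday + 16 ≡ Sunday — that's 2247's doomsday.
In October the doomsday date is Oct 10.
Oct 30 is 20 days after Oct 10; 20 mod 7 = 6, so Sunday + 6 = Saturday.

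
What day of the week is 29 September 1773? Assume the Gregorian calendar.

Doomsday rule: the anchor day for the 1700s is Sunday. For year 73: 73÷12 = 6 r 1, and 1÷4 = 0, so 6+1+0 = 7.
Sunday + 7 ≡ Sunday — that's 1773's doomsday.
In September the doomsday date is Sep 5.
Sep 29 is 24 days after Sep 5; 24 mod 7 = 3, so Sunday + 3 = Wednesday.

Wednesday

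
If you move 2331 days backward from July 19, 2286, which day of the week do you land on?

Monday

Jul 19, 2286 is a Monday.
2331 mod 7 = 0, so 2331 days before a Monday is Monday − 0 = Monday.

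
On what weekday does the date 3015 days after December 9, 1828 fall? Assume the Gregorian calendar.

Dec 9, 1828 is a Tuesday.
3015 mod 7 = 5, so 3015 days after a Tuesday is Tuesday + 5 = Sunday.

Sunday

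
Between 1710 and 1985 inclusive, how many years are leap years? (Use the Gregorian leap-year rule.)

67

Multiples of 4 in [1710,1985]: 69.
Of those, multiples of 100: 2 (not leap unless ÷400).
Multiples of 400: 0.
Leap years = 69 − 2 + 0 = 67.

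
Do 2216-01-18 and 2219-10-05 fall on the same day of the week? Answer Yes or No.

No

From Jan 18, 2216 to Oct 5, 2219 is 1356 days.
1356 mod 7 = 5, so they are different weekdays.
(Jan 18, 2216 is a Thursday; Oct 5, 2219 is a Tuesday.)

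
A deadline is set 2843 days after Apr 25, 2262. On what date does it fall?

+365 (one year) → Apr 25, 2263 (2478 left).
+366 (one year; includes Feb 29, 2264) → Apr 25, 2264 (2112 left).
+365 (one year) → Apr 25, 2265 (1747 left).
+365 (one year) → Apr 25, 2266 (1382 left).
+365 (one year) → Apr 25, 2267 (1017 left).
+366 (one year; includes Feb 29, 2268) → Apr 25, 2268 (651 left).
+365 (one year) → Apr 25, 2269 (286 left).
Apr has 30 days: +6 → May 1, 2269 (280 left).
May has 31 days: +31 → Jun 1, 2269 (249 left).
Jun has 30 days: +30 → Jul 1, 2269 (219 left).
Jul has 31 days: +31 → Aug 1, 2269 (188 left).
Aug has 31 days: +31 → Sep 1, 2269 (157 left).
Sep has 30 days: +30 → Oct 1, 2269 (127 left).
Oct has 31 days: +31 → Nov 1, 2269 (96 left).
Nov has 30 days: +30 → Dec 1, 2269 (66 left).
Dec has 31 days: +31 → Jan 1, 2270 (35 left).
Jan has 31 days: +31 → Feb 1, 2270 (4 left).
+4 → Feb 5, 2270.

February 5, 2270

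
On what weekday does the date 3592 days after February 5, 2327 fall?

First find the weekday of Feb 5, 2327. Doomsday rule: the anchor day for the 2300s is Wednesday. For year 27: 27÷12 = 2 r 3, and 3÷4 = 0, so 2+3+0 = 5.
Wednesday + 5 ≡ Monday — that's 2327's doomsday.
In February the doomsday date is Feb 28 (2327 is not a leap year).
Feb 5 is 23 days before Feb 28; 23 mod 7 = 2, so Monday − 2 = Saturday.
3592 mod 7 = 1, so 3592 days after a Saturday is Saturday + 1 = Sunday.

Sunday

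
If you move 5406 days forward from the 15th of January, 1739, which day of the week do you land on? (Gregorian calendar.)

First find the weekday of Jan 15, 1739. Doomsday rule: the anchor day for the 1700s is Sunday. For year 39: 39÷12 = 3 r 3, and 3÷4 = 0, so 3+3+0 = 6.
Sunday + 6 ≡ Saturday — that's 1739's doomsday.
In January the doomsday date is Jan 3 (1739 is not a leap year).
Jan 15 is 12 days after Jan 3; 12 mod 7 = 5, so Saturday + 5 = Thursday.
5406 mod 7 = 2, so 5406 days after a Thursday is Thursday + 2 = Saturday.

Saturday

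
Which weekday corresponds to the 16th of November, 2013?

Doomsday rule: the anchor day for the 2000s is Tuesday. For year 13: 13÷12 = 1 r 1, and 1÷4 = 0, so 1+1+0 = 2.
Tuesday + 2 ≡ Thursday — that's 2013's doomsday.
In November the doomsday date is Nov 7.
Nov 16 is 9 days after Nov 7; 9 mod 7 = 2, so Thursday + 2 = Saturday.

Saturday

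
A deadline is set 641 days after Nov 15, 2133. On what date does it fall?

August 18, 2135

+365 (one year) → Nov 15, 2134 (276 left).
Nov has 30 days: +16 → Dec 1, 2134 (260 left).
Dec has 31 days: +31 → Jan 1, 2135 (229 left).
Jan has 31 days: +31 → Feb 1, 2135 (198 left).
Feb has 28 days: +28 → Mar 1, 2135 (170 left).
Mar has 31 days: +31 → Apr 1, 2135 (139 left).
Apr has 30 days: +30 → May 1, 2135 (109 left).
May has 31 days: +31 → Jun 1, 2135 (78 left).
Jun has 30 days: +30 → Jul 1, 2135 (48 left).
Jul has 31 days: +31 → Aug 1, 2135 (17 left).
+17 → Aug 18, 2135.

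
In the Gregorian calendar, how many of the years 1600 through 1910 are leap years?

Multiples of 4 in [1600,1910]: 78.
Of those, multiples of 100: 4 (not leap unless ÷400).
Multiples of 400: 1.
Leap years = 78 − 4 + 1 = 75.

75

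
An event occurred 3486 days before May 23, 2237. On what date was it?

November 6, 2227

−365 (one year) → May 23, 2236 (3121 left).
−366 (one year; includes Feb 29, 2236) → May 23, 2235 (2755 left).
−365 (one year) → May 23, 2234 (2390 left).
−365 (one year) → May 23, 2233 (2025 left).
−365 (one year) → May 23, 2232 (1660 left).
−366 (one year; includes Feb 29, 2232) → May 23, 2231 (1294 left).
−365 (one year) → May 23, 2230 (929 left).
−365 (one year) → May 23, 2229 (564 left).
−365 (one year) → May 23, 2228 (199 left).
−23 → Apr 30, 2228 (end of Apr, 30 days; 176 left).
−30 → Mar 31, 2228 (end of Mar, 31 days; 146 left).
−31 → Feb 29, 2228 (end of Feb, 29 days; 115 left).
−29 → Jan 31, 2228 (end of Jan, 31 days; 86 left).
−31 → Dec 31, 2227 (end of Dec, 31 days; 55 left).
−31 → Nov 30, 2227 (end of Nov, 30 days; 24 left).
−24 → Nov 6, 2227.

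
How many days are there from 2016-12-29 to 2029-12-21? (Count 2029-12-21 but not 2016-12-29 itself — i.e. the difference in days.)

Dec 29, 2016 → Dec 29, 2017: 365 days.
Dec 29, 2017 → Dec 29, 2018: 365 days.
Dec 29, 2018 → Dec 29, 2019: 365 days.
Dec 29, 2019 → Dec 29, 2020: 366 days (Feb 29, 2020 is in that span).
Dec 29, 2020 → Dec 29, 2021: 365 days.
Dec 29, 2021 → Dec 29, 2022: 365 days.
Dec 29, 2022 → Dec 29, 2023: 365 days.
Dec 29, 2023 → Dec 29, 2024: 366 days (Feb 29, 2024 is in that span).
Dec 29, 2024 → Dec 29, 2025: 365 days.
Dec 29, 2025 → Dec 29, 2026: 365 days.
Dec 29, 2026 → Dec 29, 2027: 365 days.
Dec 29, 2027 → Dec 29, 2028: 366 days (Feb 29, 2028 is in that span).
Dec 29, 2028 → Jan 29, 2029: 31 days (December has 31).
Jan 29, 2029 → Feb 28, 2029: 30 days (January has 31).
Feb 28, 2029 → Mar 28, 2029: 28 days (February has 28).
Mar 28, 2029 → Apr 28, 2029: 31 days (March has 31).
Apr 28, 2029 → May 28, 2029: 30 days (April has 30).
May 28, 2029 → Jun 28, 2029: 31 days (May has 31).
Jun 28, 2029 → Jul 28, 2029: 30 days (June has 30).
Jul 28, 2029 → Aug 28, 2029: 31 days (July has 31).
Aug 28, 2029 → Sep 28, 2029: 31 days (August has 31).
Sep 28, 2029 → Oct 28, 2029: 30 days (September has 30).
Oct 28, 2029 → Nov 28, 2029: 31 days (October has 31).
Nov 28, 2029 → Dec 21, 2029: 23 days.
Total: 4740 days.

4740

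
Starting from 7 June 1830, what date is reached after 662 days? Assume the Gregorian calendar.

March 30, 1832

+365 (one year) → Jun 7, 1831 (297 left).
Jun has 30 days: +24 → Jul 1, 1831 (273 left).
Jul has 31 days: +31 → Aug 1, 1831 (242 left).
Aug has 31 days: +31 → Sep 1, 1831 (211 left).
Sep has 30 days: +30 → Oct 1, 1831 (181 left).
Oct has 31 days: +31 → Nov 1, 1831 (150 left).
Nov has 30 days: +30 → Dec 1, 1831 (120 left).
Dec has 31 days: +31 → Jan 1, 1832 (89 left).
Jan has 31 days: +31 → Feb 1, 1832 (58 left).
Feb has 29 days: +29 → Mar 1, 1832 (29 left).
+29 → Mar 30, 1832.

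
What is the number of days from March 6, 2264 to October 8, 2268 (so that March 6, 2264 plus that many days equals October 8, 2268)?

Mar 6, 2264 → Mar 6, 2265: 365 days.
Mar 6, 2265 → Mar 6, 2266: 365 days.
Mar 6, 2266 → Mar 6, 2267: 365 days.
Mar 6, 2267 → Mar 6, 2268: 366 days (Feb 29, 2268 is in that span).
Mar 6, 2268 → Apr 6, 2268: 31 days (March has 31).
Apr 6, 2268 → May 6, 2268: 30 days (April has 30).
May 6, 2268 → Jun 6, 2268: 31 days (May has 31).
Jun 6, 2268 → Jul 6, 2268: 30 days (June has 30).
Jul 6, 2268 → Aug 6, 2268: 31 days (July has 31).
Aug 6, 2268 → Sep 6, 2268: 31 days (August has 31).
Sep 6, 2268 → Oct 6, 2268: 30 days (September has 30).
Oct 6, 2268 → Oct 8, 2268: 2 days.
Total: 1677 days.

1677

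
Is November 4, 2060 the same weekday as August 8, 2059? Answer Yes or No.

From Aug 8, 2059 to Nov 4, 2060 is 454 days.
454 mod 7 = 6, so they are different weekdays.
(Aug 8, 2059 is a Friday; Nov 4, 2060 is a Thursday.)

No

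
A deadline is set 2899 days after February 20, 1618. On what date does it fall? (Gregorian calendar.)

+365 (one year) → Feb 20, 1619 (2534 left).
+365 (one year) → Feb 20, 1620 (2169 left).
+366 (one year; includes Feb 29, 1620) → Feb 20, 1621 (1803 left).
+365 (one year) → Feb 20, 1622 (1438 left).
+365 (one year) → Feb 20, 1623 (1073 left).
+365 (one year) → Feb 20, 1624 (708 left).
+366 (one year; includes Feb 29, 1624) → Feb 20, 1625 (342 left).
Feb has 28 days: +9 → Mar 1, 1625 (333 left).
Mar has 31 days: +31 → Apr 1, 1625 (302 left).
Apr has 30 days: +30 → May 1, 1625 (272 left).
May has 31 days: +31 → Jun 1, 1625 (241 left).
Jun has 30 days: +30 → Jul 1, 1625 (211 left).
Jul has 31 days: +31 → Aug 1, 1625 (180 left).
Aug has 31 days: +31 → Sep 1, 1625 (149 left).
Sep has 30 days: +30 → Oct 1, 1625 (119 left).
Oct has 31 days: +31 → Nov 1, 1625 (88 left).
Nov has 30 days: +30 → Dec 1, 1625 (58 left).
Dec has 31 days: +31 → Jan 1, 1626 (27 left).
+27 → Jan 28, 1626.

January 28, 1626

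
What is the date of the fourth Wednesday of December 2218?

December 1, 2218 is a Tuesday.
The first Wednesday is therefore December 2 (1 days later).
The fourth Wednesday is 2 + 3×7 = December 23.

December 23, 2218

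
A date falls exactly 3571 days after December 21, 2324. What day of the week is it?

Monday

First find the weekday of Dec 21, 2324. Doomsday rule: the anchor day for the 2300s is Wednesday. For year 24: 24÷12 = 2 r 0, and 0÷4 = 0, so 2+0+0 = 2.
Wednesday + 2 ≡ Friday — that's 2324's doomsday.
In December the doomsday date is Dec 12.
Dec 21 is 9 days after Dec 12; 9 mod 7 = 2, so Friday + 2 = Sunday.
3571 mod 7 = 1, so 3571 days after a Sunday is Sunday + 1 = Monday.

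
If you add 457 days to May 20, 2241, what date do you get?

+365 (one year) → May 20, 2242 (92 left).
May has 31 days: +12 → Jun 1, 2242 (80 left).
Jun has 30 days: +30 → Jul 1, 2242 (50 left).
Jul has 31 days: +31 → Aug 1, 2242 (19 left).
+19 → Aug 20, 2242.

August 20, 2242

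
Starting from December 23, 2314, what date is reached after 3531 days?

August 23, 2324

+365 (one year) → Dec 23, 2315 (3166 left).
+366 (one year; includes Feb 29, 2316) → Dec 23, 2316 (2800 left).
+365 (one year) → Dec 23, 2317 (2435 left).
+365 (one year) → Dec 23, 2318 (2070 left).
+365 (one year) → Dec 23, 2319 (1705 left).
+366 (one year; includes Feb 29, 2320) → Dec 23, 2320 (1339 left).
+365 (one year) → Dec 23, 2321 (974 left).
+365 (one year) → Dec 23, 2322 (609 left).
+365 (one year) → Dec 23, 2323 (244 left).
Dec has 31 days: +9 → Jan 1, 2324 (235 left).
Jan has 31 days: +31 → Feb 1, 2324 (204 left).
Feb has 29 days: +29 → Mar 1, 2324 (175 left).
Mar has 31 days: +31 → Apr 1, 2324 (144 left).
Apr has 30 days: +30 → May 1, 2324 (114 left).
May has 31 days: +31 → Jun 1, 2324 (83 left).
Jun has 30 days: +30 → Jul 1, 2324 (53 left).
Jul has 31 days: +31 → Aug 1, 2324 (22 left).
+22 → Aug 23, 2324.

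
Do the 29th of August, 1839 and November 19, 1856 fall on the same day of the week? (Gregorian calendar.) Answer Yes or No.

No

From Aug 29, 1839 to Nov 19, 1856 is 6292 days.
6292 mod 7 = 6, so they are different weekdays.
(Aug 29, 1839 is a Thursday; Nov 19, 1856 is a Wednesday.)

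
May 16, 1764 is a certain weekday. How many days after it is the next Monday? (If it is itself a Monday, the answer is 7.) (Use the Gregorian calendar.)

May 16, 1764 is a Wednesday.
From Wednesday to the next Monday is 5 days.

5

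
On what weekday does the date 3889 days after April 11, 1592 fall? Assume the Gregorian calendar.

Wednesday

Apr 11, 1592 is a Saturday.
3889 mod 7 = 4, so 3889 days after a Saturday is Saturday + 4 = Wednesday.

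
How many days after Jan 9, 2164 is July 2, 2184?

7480

Jan 9, 2164 → Jan 9, 2165: 366 days (Feb 29, 2164 is in that span).
Jan 9, 2165 → Jan 9, 2166: 365 days.
Jan 9, 2166 → Jan 9, 2167: 365 days.
Jan 9, 2167 → Jan 9, 2168: 365 days.
Jan 9, 2168 → Jan 9, 2169: 366 days (Feb 29, 2168 is in that span).
Jan 9, 2169 → Jan 9, 2170: 365 days.
Jan 9, 2170 → Jan 9, 2171: 365 days.
Jan 9, 2171 → Jan 9, 2172: 365 days.
Jan 9, 2172 → Jan 9, 2173: 366 days (Feb 29, 2172 is in that span).
Jan 9, 2173 → Jan 9, 2174: 365 days.
Jan 9, 2174 → Jan 9, 2175: 365 days.
Jan 9, 2175 → Jan 9, 2176: 365 days.
Jan 9, 2176 → Jan 9, 2177: 366 days (Feb 29, 2176 is in that span).
Jan 9, 2177 → Jan 9, 2178: 365 days.
Jan 9, 2178 → Jan 9, 2179: 365 days.
Jan 9, 2179 → Jan 9, 2180: 365 days.
Jan 9, 2180 → Jan 9, 2181: 366 days (Feb 29, 2180 is in that span).
Jan 9, 2181 → Jan 9, 2182: 365 days.
Jan 9, 2182 → Jan 9, 2183: 365 days.
Jan 9, 2183 → Jan 9, 2184: 365 days.
Jan 9, 2184 → Feb 9, 2184: 31 days (January has 31).
Feb 9, 2184 → Mar 9, 2184: 29 days (February has 29).
Mar 9, 2184 → Apr 9, 2184: 31 days (March has 31).
Apr 9, 2184 → May 9, 2184: 30 days (April has 30).
May 9, 2184 → Jun 9, 2184: 31 days (May has 31).
Jun 9, 2184 → Jul 2, 2184: 23 days.
Total: 7480 days.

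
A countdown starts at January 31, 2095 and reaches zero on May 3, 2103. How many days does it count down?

Jan 31, 2095 → Jan 31, 2096: 365 days.
Jan 31, 2096 → Jan 31, 2097: 366 days (Feb 29, 2096 is in that span).
Jan 31, 2097 → Jan 31, 2098: 365 days.
Jan 31, 2098 → Jan 31, 2099: 365 days.
Jan 31, 2099 → Jan 31, 2100: 365 days.
Jan 31, 2100 → Jan 31, 2101: 365 days.
Jan 31, 2101 → Jan 31, 2102: 365 days.
Jan 31, 2102 → Jan 31, 2103: 365 days.
Jan 31, 2103 → Feb 28, 2103: 28 days (January has 31).
Feb 28, 2103 → Mar 28, 2103: 28 days (February has 28).
Mar 28, 2103 → Apr 28, 2103: 31 days (March has 31).
Apr 28, 2103 → May 3, 2103: 5 days.
Total: 3013 days.

3013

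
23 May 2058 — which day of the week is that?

Doomsday rule: the anchor day for the 2000s is Tuesday. For year 58: 58÷12 = 4 r 10, and 10÷4 = 2, so 4+10+2 = 16.
Tuesday + 16 ≡ Thursday — that's 2058's doomsday.
In May the doomsday date is May 9.
May 23 is 14 days after May 9; 14 mod 7 = 0, so Thursday + 0 = Thursday.

Thursday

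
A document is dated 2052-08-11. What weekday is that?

Sunday

January 1, 2052 is a Monday.
Jan 1, 2052 → Feb 1, 2052: 31 days (January has 31).
Feb 1, 2052 → Mar 1, 2052: 29 days (February has 29).
Mar 1, 2052 → Apr 1, 2052: 31 days (March has 31).
Apr 1, 2052 → May 1, 2052: 30 days (April has 30).
May 1, 2052 → Jun 1, 2052: 31 days (May has 31).
Jun 1, 2052 → Jul 1, 2052: 30 days (June has 30).
Jul 1, 2052 → Aug 1, 2052: 31 days (July has 31).
Aug 1, 2052 → Aug 11, 2052: 10 days.
Total: 223 days.
223 mod 7 = 6, so Monday + 6 = Sunday.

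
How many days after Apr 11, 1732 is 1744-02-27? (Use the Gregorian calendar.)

Apr 11, 1732 → Apr 11, 1733: 365 days.
Apr 11, 1733 → Apr 11, 1734: 365 days.
Apr 11, 1734 → Apr 11, 1735: 365 days.
Apr 11, 1735 → Apr 11, 1736: 366 days (Feb 29, 1736 is in that span).
Apr 11, 1736 → Apr 11, 1737: 365 days.
Apr 11, 1737 → Apr 11, 1738: 365 days.
Apr 11, 1738 → Apr 11, 1739: 365 days.
Apr 11, 1739 → Apr 11, 1740: 366 days (Feb 29, 1740 is in that span).
Apr 11, 1740 → Apr 11, 1741: 365 days.
Apr 11, 1741 → Apr 11, 1742: 365 days.
Apr 11, 1742 → Apr 11, 1743: 365 days.
Apr 11, 1743 → May 11, 1743: 30 days (April has 30).
May 11, 1743 → Jun 11, 1743: 31 days (May has 31).
Jun 11, 1743 → Jul 11, 1743: 30 days (June has 30).
Jul 11, 1743 → Aug 11, 1743: 31 days (July has 31).
Aug 11, 1743 → Sep 11, 1743: 31 days (August has 31).
Sep 11, 1743 → Oct 11, 1743: 30 days (September has 30).
Oct 11, 1743 → Nov 11, 1743: 31 days (October has 31).
Nov 11, 1743 → Dec 11, 1743: 30 days (November has 30).
Dec 11, 1743 → Jan 11, 1744: 31 days (December has 31).
Jan 11, 1744 → Feb 11, 1744: 31 days (January has 31).
Feb 11, 1744 → Feb 27, 1744: 16 days.
Total: 4339 days.

4339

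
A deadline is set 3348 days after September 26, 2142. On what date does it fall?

November 26, 2151

+365 (one year) → Sep 26, 2143 (2983 left).
+366 (one year; includes Feb 29, 2144) → Sep 26, 2144 (2617 left).
+365 (one year) → Sep 26, 2145 (2252 left).
+365 (one year) → Sep 26, 2146 (1887 left).
+365 (one year) → Sep 26, 2147 (1522 left).
+366 (one year; includes Feb 29, 2148) → Sep 26, 2148 (1156 left).
+365 (one year) → Sep 26, 2149 (791 left).
+365 (one year) → Sep 26, 2150 (426 left).
+365 (one year) → Sep 26, 2151 (61 left).
Sep has 30 days: +5 → Oct 1, 2151 (56 left).
Oct has 31 days: +31 → Nov 1, 2151 (25 left).
+25 → Nov 26, 2151.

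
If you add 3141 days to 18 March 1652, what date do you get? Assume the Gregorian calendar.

+365 (one year) → Mar 18, 1653 (2776 left).
+365 (one year) → Mar 18, 1654 (2411 left).
+365 (one year) → Mar 18, 1655 (2046 left).
+366 (one year; includes Feb 29, 1656) → Mar 18, 1656 (1680 left).
+365 (one year) → Mar 18, 1657 (1315 left).
+365 (one year) → Mar 18, 1658 (950 left).
+365 (one year) → Mar 18, 1659 (585 left).
+366 (one year; includes Feb 29, 1660) → Mar 18, 1660 (219 left).
Mar has 31 days: +14 → Apr 1, 1660 (205 left).
Apr has 30 days: +30 → May 1, 1660 (175 left).
May has 31 days: +31 → Jun 1, 1660 (144 left).
Jun has 30 days: +30 → Jul 1, 1660 (114 left).
Jul has 31 days: +31 → Aug 1, 1660 (83 left).
Aug has 31 days: +31 → Sep 1, 1660 (52 left).
Sep has 30 days: +30 → Oct 1, 1660 (22 left).
+22 → Oct 23, 1660.

October 23, 1660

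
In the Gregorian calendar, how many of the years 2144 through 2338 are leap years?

Multiples of 4 in [2144,2338]: 49.
Of those, multiples of 100: 2 (not leap unless ÷400).
Multiples of 400: 0.
Leap years = 49 − 2 + 0 = 47.

47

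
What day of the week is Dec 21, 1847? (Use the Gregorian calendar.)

Tuesday

January 1, 1847 is a Friday.
Jan 1, 1847 → Feb 1, 1847: 31 days (January has 31).
Feb 1, 1847 → Mar 1, 1847: 28 days (February has 28).
Mar 1, 1847 → Apr 1, 1847: 31 days (March has 31).
Apr 1, 1847 → May 1, 1847: 30 days (April has 30).
May 1, 1847 → Jun 1, 1847: 31 days (May has 31).
Jun 1, 1847 → Jul 1, 1847: 30 days (June has 30).
Jul 1, 1847 → Aug 1, 1847: 31 days (July has 31).
Aug 1, 1847 → Sep 1, 1847: 31 days (August has 31).
Sep 1, 1847 → Oct 1, 1847: 30 days (September has 30).
Oct 1, 1847 → Nov 1, 1847: 31 days (October has 31).
Nov 1, 1847 → Dec 1, 1847: 30 days (November has 30).
Dec 1, 1847 → Dec 21, 1847: 20 days.
Total: 354 days.
354 mod 7 = 4, so Friday + 4 = Tuesday.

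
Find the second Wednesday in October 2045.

October 11, 2045

October 1, 2045 is a Sunday.
The first Wednesday is therefore October 4 (3 days later).
The second Wednesday is 4 + 1×7 = October 11.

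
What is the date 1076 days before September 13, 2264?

−366 (one year; includes Feb 29, 2264) → Sep 13, 2263 (710 left).
−365 (one year) → Sep 13, 2262 (345 left).
−13 → Aug 31, 2262 (end of Aug, 31 days; 332 left).
−31 → Jul 31, 2262 (end of Jul, 31 days; 301 left).
−31 → Jun 30, 2262 (end of Jun, 30 days; 270 left).
−30 → May 31, 2262 (end of May, 31 days; 240 left).
−31 → Apr 30, 2262 (end of Apr, 30 days; 209 left).
−30 → Mar 31, 2262 (end of Mar, 31 days; 179 left).
−31 → Feb 28, 2262 (end of Feb, 28 days; 148 left).
−28 → Jan 31, 2262 (end of Jan, 31 days; 120 left).
−31 → Dec 31, 2261 (end of Dec, 31 days; 89 left).
−31 → Nov 30, 2261 (end of Nov, 30 days; 58 left).
−30 → Oct 31, 2261 (end of Oct, 31 days; 28 left).
−28 → Oct 3, 2261.

October 3, 2261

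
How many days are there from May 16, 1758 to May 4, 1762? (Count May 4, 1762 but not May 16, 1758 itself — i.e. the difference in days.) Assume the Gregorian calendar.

May 16, 1758 → May 16, 1759: 365 days.
May 16, 1759 → May 16, 1760: 366 days (Feb 29, 1760 is in that span).
May 16, 1760 → May 16, 1761: 365 days.
May 16, 1761 → Jun 16, 1761: 31 days (May has 31).
Jun 16, 1761 → Jul 16, 1761: 30 days (June has 30).
Jul 16, 1761 → Aug 16, 1761: 31 days (July has 31).
Aug 16, 1761 → Sep 16, 1761: 31 days (August has 31).
Sep 16, 1761 → Oct 16, 1761: 30 days (September has 30).
Oct 16, 1761 → Nov 16, 1761: 31 days (October has 31).
Nov 16, 1761 → Dec 16, 1761: 30 days (November has 30).
Dec 16, 1761 → Jan 16, 1762: 31 days (December has 31).
Jan 16, 1762 → Feb 16, 1762: 31 days (January has 31).
Feb 16, 1762 → Mar 16, 1762: 28 days (February has 28).
Mar 16, 1762 → Apr 16, 1762: 31 days (March has 31).
Apr 16, 1762 → May 4, 1762: 18 days.
Total: 1449 days.

1449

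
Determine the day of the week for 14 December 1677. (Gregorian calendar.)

Doomsday rule: the anchor day for the 1600s is Tuesday. For year 77: 77÷12 = 6 r 5, and 5÷4 = 1, so 6+5+1 = 12.
Tuesday + 12 ≡ Sunday — that's 1677's doomsday.
In December the doomsday date is Dec 12.
Dec 14 is 2 days after Dec 12; 2 mod 7 = 2, so Sunday + 2 = Tuesday.

Tuesday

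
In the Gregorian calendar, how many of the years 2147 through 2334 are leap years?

45

Multiples of 4 in [2147,2334]: 47.
Of those, multiples of 100: 2 (not leap unless ÷400).
Multiples of 400: 0.
Leap years = 47 − 2 + 0 = 45.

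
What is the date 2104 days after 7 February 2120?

November 11, 2125

+366 (one year; includes Feb 29, 2120) → Feb 7, 2121 (1738 left).
+365 (one year) → Feb 7, 2122 (1373 left).
+365 (one year) → Feb 7, 2123 (1008 left).
+365 (one year) → Feb 7, 2124 (643 left).
+366 (one year; includes Feb 29, 2124) → Feb 7, 2125 (277 left).
Feb has 28 days: +22 → Mar 1, 2125 (255 left).
Mar has 31 days: +31 → Apr 1, 2125 (224 left).
Apr has 30 days: +30 → May 1, 2125 (194 left).
May has 31 days: +31 → Jun 1, 2125 (163 left).
Jun has 30 days: +30 → Jul 1, 2125 (133 left).
Jul has 31 days: +31 → Aug 1, 2125 (102 left).
Aug has 31 days: +31 → Sep 1, 2125 (71 left).
Sep has 30 days: +30 → Oct 1, 2125 (41 left).
Oct has 31 days: +31 → Nov 1, 2125 (10 left).
+10 → Nov 11, 2125.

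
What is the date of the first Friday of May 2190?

May 1, 2190 is a Saturday.
The first Friday is therefore May 7 (6 days later).

May 7, 2190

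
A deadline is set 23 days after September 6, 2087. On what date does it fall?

+23 → Sep 29, 2087.

September 29, 2087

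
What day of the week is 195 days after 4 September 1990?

First find the weekday of Sep 4, 1990. Doomsday rule: the anchor day for the 1900s is Wednesday. For year 90: 90÷12 = 7 r 6, and 6÷4 = 1, so 7+6+1 = 14.
Wednesday + 14 ≡ Wednesday — that's 1990's doomsday.
In September the doomsday date is Sep 5.
Sep 4 is 1 day before Sep 5; 1 mod 7 = 1, so Wednesday − 1 = Tuesday.
195 mod 7 = 6, so 195 days after a Tuesday is Tuesday + 6 = Monday.

Monday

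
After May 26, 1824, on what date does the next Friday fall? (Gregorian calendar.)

May 28, 1824

May 26, 1824 is a Wednesday.
From Wednesday to the next Friday is 2 days.
May 26, 1824 + 2 = May 28, 1824.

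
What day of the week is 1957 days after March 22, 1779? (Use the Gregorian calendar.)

Friday

First find the weekday of Mar 22, 1779. Doomsday rule: the anchor day for the 1700s is Sunday. For year 79: 79÷12 = 6 r 7, and 7÷4 = 1, so 6+7+1 = 14.
Sunday + 14 ≡ Sunday — that's 1779's doomsday.
In March the doomsday date is Mar 14.
Mar 22 is 8 days after Mar 14; 8 mod 7 = 1, so Sunday + 1 = Monday.
1957 mod 7 = 4, so 1957 days after a Monday is Monday + 4 = Friday.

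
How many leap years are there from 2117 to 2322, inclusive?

49

Multiples of 4 in [2117,2322]: 51.
Of those, multiples of 100: 2 (not leap unless ÷400).
Multiples of 400: 0.
Leap years = 51 − 2 + 0 = 49.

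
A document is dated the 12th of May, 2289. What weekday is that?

Doomsday rule: the anchor day for the 2200s is Friday. For year 89: 89÷12 = 7 r 5, and 5÷4 = 1, so 7+5+1 = 13.
Friday + 13 ≡ Thursday — that's 2289's doomsday.
In May the doomsday date is May 9.
May 12 is 3 days after May 9; 3 mod 7 = 3, so Thursday + 3 = Sunday.

Sunday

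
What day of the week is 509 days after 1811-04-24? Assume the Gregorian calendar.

First find the weekday of Apr 24, 1811. Doomsday rule: the anchor day for the 1800s is Friday. For year 11: 11÷12 = 0 r 11, and 11÷4 = 2, so 0+11+2 = 13.
Friday + 13 ≡ Thursday — that's 1811's doomsday.
In April the doomsday date is Apr 4.
Apr 24 is 20 days after Apr 4; 20 mod 7 = 6, so Thursday + 6 = Wednesday.
509 mod 7 = 5, so 509 days after a Wednesday is Wednesday + 5 = Monday.

Monday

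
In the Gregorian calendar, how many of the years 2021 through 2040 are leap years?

Multiples of 4 in [2021,2040]: 5.
Of those, multiples of 100: 0 (not leap unless ÷400).
Multiples of 400: 0.
Leap years = 5 − 0 + 0 = 5.

5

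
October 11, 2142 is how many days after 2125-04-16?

6387

Apr 16, 2125 → Apr 16, 2126: 365 days.
Apr 16, 2126 → Apr 16, 2127: 365 days.
Apr 16, 2127 → Apr 16, 2128: 366 days (Feb 29, 2128 is in that span).
Apr 16, 2128 → Apr 16, 2129: 365 days.
Apr 16, 2129 → Apr 16, 2130: 365 days.
Apr 16, 2130 → Apr 16, 2131: 365 days.
Apr 16, 2131 → Apr 16, 2132: 366 days (Feb 29, 2132 is in that span).
Apr 16, 2132 → Apr 16, 2133: 365 days.
Apr 16, 2133 → Apr 16, 2134: 365 days.
Apr 16, 2134 → Apr 16, 2135: 365 days.
Apr 16, 2135 → Apr 16, 2136: 366 days (Feb 29, 2136 is in that span).
Apr 16, 2136 → Apr 16, 2137: 365 days.
Apr 16, 2137 → Apr 16, 2138: 365 days.
Apr 16, 2138 → Apr 16, 2139: 365 days.
Apr 16, 2139 → Apr 16, 2140: 366 days (Feb 29, 2140 is in that span).
Apr 16, 2140 → Apr 16, 2141: 365 days.
Apr 16, 2141 → Apr 16, 2142: 365 days.
Apr 16, 2142 → May 16, 2142: 30 days (April has 30).
May 16, 2142 → Jun 16, 2142: 31 days (May has 31).
Jun 16, 2142 → Jul 16, 2142: 30 days (June has 30).
Jul 16, 2142 → Aug 16, 2142: 31 days (July has 31).
Aug 16, 2142 → Sep 16, 2142: 31 days (August has 31).
Sep 16, 2142 → Oct 11, 2142: 25 days.
Total: 6387 days.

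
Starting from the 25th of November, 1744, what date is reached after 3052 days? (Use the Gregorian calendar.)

April 4, 1753

+365 (one year) → Nov 25, 1745 (2687 left).
+365 (one year) → Nov 25, 1746 (2322 left).
+365 (one year) → Nov 25, 1747 (1957 left).
+366 (one year; includes Feb 29, 1748) → Nov 25, 1748 (1591 left).
+365 (one year) → Nov 25, 1749 (1226 left).
+365 (one year) → Nov 25, 1750 (861 left).
+365 (one year) → Nov 25, 1751 (496 left).
+366 (one year; includes Feb 29, 1752) → Nov 25, 1752 (130 left).
Nov has 30 days: +6 → Dec 1, 1752 (124 left).
Dec has 31 days: +31 → Jan 1, 1753 (93 left).
Jan has 31 days: +31 → Feb 1, 1753 (62 left).
Feb has 28 days: +28 → Mar 1, 1753 (34 left).
Mar has 31 days: +31 → Apr 1, 1753 (3 left).
+3 → Apr 4, 1753.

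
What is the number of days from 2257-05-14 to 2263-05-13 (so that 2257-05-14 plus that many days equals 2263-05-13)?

May 14, 2257 → May 14, 2258: 365 days.
May 14, 2258 → May 14, 2259: 365 days.
May 14, 2259 → May 14, 2260: 366 days (Feb 29, 2260 is in that span).
May 14, 2260 → May 14, 2261: 365 days.
May 14, 2261 → May 14, 2262: 365 days.
May 14, 2262 → Jun 14, 2262: 31 days (May has 31).
Jun 14, 2262 → Jul 14, 2262: 30 days (June has 30).
Jul 14, 2262 → Aug 14, 2262: 31 days (July has 31).
Aug 14, 2262 → Sep 14, 2262: 31 days (August has 31).
Sep 14, 2262 → Oct 14, 2262: 30 days (September has 30).
Oct 14, 2262 → Nov 14, 2262: 31 days (October has 31).
Nov 14, 2262 → Dec 14, 2262: 30 days (November has 30).
Dec 14, 2262 → Jan 14, 2263: 31 days (December has 31).
Jan 14, 2263 → Feb 14, 2263: 31 days (January has 31).
Feb 14, 2263 → Mar 14, 2263: 28 days (February has 28).
Mar 14, 2263 → Apr 14, 2263: 31 days (March has 31).
Apr 14, 2263 → May 13, 2263: 29 days.
Total: 2190 days.

2190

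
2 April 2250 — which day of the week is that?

Doomsday rule: the anchor day for the 2200s is Friday. For year 50: 50÷12 = 4 r 2, and 2÷4 = 0, so 4+2+0 = 6.
Friday + 6 ≡ Thursday — that's 2250's doomsday.
In April the doomsday date is Apr 4.
Apr 2 is 2 days before Apr 4; 2 mod 7 = 2, so Thursday − 2 = Tuesday.

Tuesday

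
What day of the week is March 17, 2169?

Doomsday rule: the anchor day for the 2100s is Sunday. For year 69: 69÷12 = 5 r 9, and 9÷4 = 2, so 5+9+2 = 16.
Sunday + 16 ≡ Tuesday — that's 2169's doomsday.
In March the doomsday date is Mar 14.
Mar 17 is 3 days after Mar 14; 3 mod 7 = 3, so Tuesday + 3 = Friday.

Friday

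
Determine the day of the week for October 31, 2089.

January 1, 2089 is a Saturday.
Jan 1, 2089 → Feb 1, 2089: 31 days (January has 31).
Feb 1, 2089 → Mar 1, 2089: 28 days (February has 28).
Mar 1, 2089 → Apr 1, 2089: 31 days (March has 31).
Apr 1, 2089 → May 1, 2089: 30 days (April has 30).
May 1, 2089 → Jun 1, 2089: 31 days (May has 31).
Jun 1, 2089 → Jul 1, 2089: 30 days (June has 30).
Jul 1, 2089 → Aug 1, 2089: 31 days (July has 31).
Aug 1, 2089 → Sep 1, 2089: 31 days (August has 31).
Sep 1, 2089 → Oct 1, 2089: 30 days (September has 30).
Oct 1, 2089 → Oct 31, 2089: 30 days.
Total: 303 days.
303 mod 7 = 2, so Saturday + 2 = Monday.

Monday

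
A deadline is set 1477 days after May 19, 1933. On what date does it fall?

June 4, 1937

+365 (one year) → May 19, 1934 (1112 left).
+365 (one year) → May 19, 1935 (747 left).
+366 (one year; includes Feb 29, 1936) → May 19, 1936 (381 left).
May has 31 days: +13 → Jun 1, 1936 (368 left).
Jun has 30 days: +30 → Jul 1, 1936 (338 left).
Jul has 31 days: +31 → Aug 1, 1936 (307 left).
Aug has 31 days: +31 → Sep 1, 1936 (276 left).
Sep has 30 days: +30 → Oct 1, 1936 (246 left).
Oct has 31 days: +31 → Nov 1, 1936 (215 left).
Nov has 30 days: +30 → Dec 1, 1936 (185 left).
Dec has 31 days: +31 → Jan 1, 1937 (154 left).
Jan has 31 days: +31 → Feb 1, 1937 (123 left).
Feb has 28 days: +28 → Mar 1, 1937 (95 left).
Mar has 31 days: +31 → Apr 1, 1937 (64 left).
Apr has 30 days: +30 → May 1, 1937 (34 left).
May has 31 days: +31 → Jun 1, 1937 (3 left).
+3 → Jun 4, 1937.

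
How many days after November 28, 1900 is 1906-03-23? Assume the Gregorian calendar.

Nov 28, 1900 → Nov 28, 1901: 365 days.
Nov 28, 1901 → Nov 28, 1902: 365 days.
Nov 28, 1902 → Nov 28, 1903: 365 days.
Nov 28, 1903 → Nov 28, 1904: 366 days (Feb 29, 1904 is in that span).
Nov 28, 1904 → Nov 28, 1905: 365 days.
Nov 28, 1905 → Dec 28, 1905: 30 days (November has 30).
Dec 28, 1905 → Jan 28, 1906: 31 days (December has 31).
Jan 28, 1906 → Feb 28, 1906: 31 days (January has 31).
Feb 28, 1906 → Mar 23, 1906: 23 days.
Total: 1941 days.

1941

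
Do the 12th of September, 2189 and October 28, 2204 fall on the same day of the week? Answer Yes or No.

No

From Sep 12, 2189 to Oct 28, 2204 is 5524 days.
5524 mod 7 = 1, so they are different weekdays.
(Sep 12, 2189 is a Saturday; Oct 28, 2204 is a Sunday.)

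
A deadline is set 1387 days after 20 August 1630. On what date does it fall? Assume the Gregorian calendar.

June 7, 1634

+365 (one year) → Aug 20, 1631 (1022 left).
+366 (one year; includes Feb 29, 1632) → Aug 20, 1632 (656 left).
+365 (one year) → Aug 20, 1633 (291 left).
Aug has 31 days: +12 → Sep 1, 1633 (279 left).
Sep has 30 days: +30 → Oct 1, 1633 (249 left).
Oct has 31 days: +31 → Nov 1, 1633 (218 left).
Nov has 30 days: +30 → Dec 1, 1633 (188 left).
Dec has 31 days: +31 → Jan 1, 1634 (157 left).
Jan has 31 days: +31 → Feb 1, 1634 (126 left).
Feb has 28 days: +28 → Mar 1, 1634 (98 left).
Mar has 31 days: +31 → Apr 1, 1634 (67 left).
Apr has 30 days: +30 → May 1, 1634 (37 left).
May has 31 days: +31 → Jun 1, 1634 (6 left).
+6 → Jun 7, 1634.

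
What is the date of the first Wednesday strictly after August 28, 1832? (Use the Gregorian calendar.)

Aug 28, 1832 is a Tuesday.
From Tuesday to the next Wednesday is 1 day.
Aug 28, 1832 + 1 = Aug 29, 1832.

August 29, 1832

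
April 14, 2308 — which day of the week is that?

Doomsday rule: the anchor day for the 2300s is Wednesday. For year 08: 8÷12 = 0 r 8, and 8÷4 = 2, so 0+8+2 = 10.
Wednesday + 10 ≡ Saturday — that's 2308's doomsday.
In April the doomsday date is Apr 4.
Apr 14 is 10 days after Apr 4; 10 mod 7 = 3, so Saturday + 3 = Tuesday.

Tuesday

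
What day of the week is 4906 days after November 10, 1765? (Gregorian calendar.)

Saturday

First find the weekday of Nov 10, 1765. Doomsday rule: the anchor day for the 1700s is Sunday. For year 65: 65÷12 = 5 r 5, and 5÷4 = 1, so 5+5+1 = 11.
Sunday + 11 ≡ Thursday — that's 1765's doomsday.
In November the doomsday date is Nov 7.
Nov 10 is 3 days after Nov 7; 3 mod 7 = 3, so Thursday + 3 = Sunday.
4906 mod 7 = 6, so 4906 days after a Sunday is Sunday + 6 = Saturday.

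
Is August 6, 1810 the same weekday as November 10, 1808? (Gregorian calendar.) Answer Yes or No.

No

From Nov 10, 1808 to Aug 6, 1810 is 634 days.
634 mod 7 = 4, so they are different weekdays.
(Nov 10, 1808 is a Thursday; Aug 6, 1810 is a Monday.)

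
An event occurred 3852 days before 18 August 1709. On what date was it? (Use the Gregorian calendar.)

−365 (one year) → Aug 18, 1708 (3487 left).
−366 (one year; includes Feb 29, 1708) → Aug 18, 1707 (3121 left).
−365 (one year) → Aug 18, 1706 (2756 left).
−365 (one year) → Aug 18, 1705 (2391 left).
−365 (one year) → Aug 18, 1704 (2026 left).
−366 (one year; includes Feb 29, 1704) → Aug 18, 1703 (1660 left).
−365 (one year) → Aug 18, 1702 (1295 left).
−365 (one year) → Aug 18, 1701 (930 left).
−365 (one year) → Aug 18, 1700 (565 left).
−365 (one year) → Aug 18, 1699 (200 left).
−18 → Jul 31, 1699 (end of Jul, 31 days; 182 left).
−31 → Jun 30, 1699 (end of Jun, 30 days; 151 left).
−30 → May 31, 1699 (end of May, 31 days; 121 left).
−31 → Apr 30, 1699 (end of Apr, 30 days; 90 left).
−30 → Mar 31, 1699 (end of Mar, 31 days; 60 left).
−31 → Feb 28, 1699 (end of Feb, 28 days; 29 left).
−28 → Jan 31, 1699 (end of Jan, 31 days; 1 left).
−1 → Jan 30, 1699.

January 30, 1699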